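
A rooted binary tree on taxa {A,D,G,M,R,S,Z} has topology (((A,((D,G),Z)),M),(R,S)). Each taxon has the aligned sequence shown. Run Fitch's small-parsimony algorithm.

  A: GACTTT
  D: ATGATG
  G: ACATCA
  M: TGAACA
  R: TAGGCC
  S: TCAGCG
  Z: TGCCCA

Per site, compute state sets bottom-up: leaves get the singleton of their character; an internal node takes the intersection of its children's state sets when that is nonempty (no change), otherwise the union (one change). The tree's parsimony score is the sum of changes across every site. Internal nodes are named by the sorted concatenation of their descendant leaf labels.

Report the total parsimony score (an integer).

site 0, node DG: D={A} ∩ G={A} → {A} (+0)
site 0, node DGZ: DG={A} ∪ Z={T} → {A,T} (+1)
site 0, node ADGZ: A={G} ∪ DGZ={A,T} → {A,G,T} (+1)
site 0, node ADGMZ: ADGZ={A,G,T} ∩ M={T} → {T} (+0)
site 0, node RS: R={T} ∩ S={T} → {T} (+0)
site 0, node ADGMRSZ: ADGMZ={T} ∩ RS={T} → {T} (+0)
site 1, node DG: D={T} ∪ G={C} → {C,T} (+1)
site 1, node DGZ: DG={C,T} ∪ Z={G} → {C,G,T} (+1)
site 1, node ADGZ: A={A} ∪ DGZ={C,G,T} → {A,C,G,T} (+1)
site 1, node ADGMZ: ADGZ={A,C,G,T} ∩ M={G} → {G} (+0)
site 1, node RS: R={A} ∪ S={C} → {A,C} (+1)
site 1, node ADGMRSZ: ADGMZ={G} ∪ RS={A,C} → {A,C,G} (+1)
site 2, node DG: D={G} ∪ G={A} → {A,G} (+1)
site 2, node DGZ: DG={A,G} ∪ Z={C} → {A,C,G} (+1)
site 2, node ADGZ: A={C} ∩ DGZ={A,C,G} → {C} (+0)
site 2, node ADGMZ: ADGZ={C} ∪ M={A} → {A,C} (+1)
site 2, node RS: R={G} ∪ S={A} → {A,G} (+1)
site 2, node ADGMRSZ: ADGMZ={A,C} ∩ RS={A,G} → {A} (+0)
site 3, node DG: D={A} ∪ G={T} → {A,T} (+1)
site 3, node DGZ: DG={A,T} ∪ Z={C} → {A,C,T} (+1)
site 3, node ADGZ: A={T} ∩ DGZ={A,C,T} → {T} (+0)
site 3, node ADGMZ: ADGZ={T} ∪ M={A} → {A,T} (+1)
site 3, node RS: R={G} ∩ S={G} → {G} (+0)
site 3, node ADGMRSZ: ADGMZ={A,T} ∪ RS={G} → {A,G,T} (+1)
site 4, node DG: D={T} ∪ G={C} → {C,T} (+1)
site 4, node DGZ: DG={C,T} ∩ Z={C} → {C} (+0)
site 4, node ADGZ: A={T} ∪ DGZ={C} → {C,T} (+1)
site 4, node ADGMZ: ADGZ={C,T} ∩ M={C} → {C} (+0)
site 4, node RS: R={C} ∩ S={C} → {C} (+0)
site 4, node ADGMRSZ: ADGMZ={C} ∩ RS={C} → {C} (+0)
site 5, node DG: D={G} ∪ G={A} → {A,G} (+1)
site 5, node DGZ: DG={A,G} ∩ Z={A} → {A} (+0)
site 5, node ADGZ: A={T} ∪ DGZ={A} → {A,T} (+1)
site 5, node ADGMZ: ADGZ={A,T} ∩ M={A} → {A} (+0)
site 5, node RS: R={C} ∪ S={G} → {C,G} (+1)
site 5, node ADGMRSZ: ADGMZ={A} ∪ RS={C,G} → {A,C,G} (+1)
per-site changes: [2, 5, 4, 4, 2, 4]; total = 21

21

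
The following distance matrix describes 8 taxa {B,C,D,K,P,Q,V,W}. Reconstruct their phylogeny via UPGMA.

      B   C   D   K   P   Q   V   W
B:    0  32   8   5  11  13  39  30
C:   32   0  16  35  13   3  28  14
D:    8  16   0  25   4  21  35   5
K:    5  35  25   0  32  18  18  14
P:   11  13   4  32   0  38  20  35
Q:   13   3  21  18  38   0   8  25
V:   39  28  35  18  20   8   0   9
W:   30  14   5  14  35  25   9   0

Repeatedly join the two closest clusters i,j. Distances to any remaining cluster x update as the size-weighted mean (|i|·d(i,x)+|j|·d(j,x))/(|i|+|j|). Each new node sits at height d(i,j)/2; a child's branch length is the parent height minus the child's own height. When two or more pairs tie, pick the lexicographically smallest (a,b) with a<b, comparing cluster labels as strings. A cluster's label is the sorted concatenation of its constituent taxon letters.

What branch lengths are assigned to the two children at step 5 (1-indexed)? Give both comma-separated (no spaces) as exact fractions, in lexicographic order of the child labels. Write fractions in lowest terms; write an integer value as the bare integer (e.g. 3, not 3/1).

63/8,39/8

step 1: merge (C,Q) at d=3; branch lengths C→3/2, Q→3/2; new cluster CQ
  updated: d(B,CQ)=45/2, d(CQ,D)=37/2, d(CQ,K)=53/2, d(CQ,P)=51/2, d(CQ,V)=18, d(CQ,W)=39/2
step 2: merge (D,P) at d=4; branch lengths D→2, P→2; new cluster DP
  updated: d(B,DP)=19/2, d(CQ,DP)=22, d(DP,K)=57/2, d(DP,V)=55/2, d(DP,W)=20
step 3: merge (B,K) at d=5; branch lengths B→5/2, K→5/2; new cluster BK
  updated: d(BK,CQ)=49/2, d(BK,DP)=19, d(BK,V)=57/2, d(BK,W)=22
step 4: merge (V,W) at d=9; branch lengths V→9/2, W→9/2; new cluster VW
  updated: d(BK,VW)=101/4, d(CQ,VW)=75/4, d(DP,VW)=95/4
step 5: merge (CQ,VW) at d=75/4; branch lengths CQ→63/8, VW→39/8; new cluster CQVW
  updated: d(BK,CQVW)=199/8, d(CQVW,DP)=183/8
step 6: merge (BK,DP) at d=19; branch lengths BK→7, DP→15/2; new cluster BDKP
  updated: d(BDKP,CQVW)=191/8
step 7: merge (BDKP,CQVW) at d=191/8; branch lengths BDKP→39/16, CQVW→41/16; new cluster BCDKPQVW
final tree: (((B:5/2,K:5/2):7,(D:2,P:2):15/2):39/16,((C:3/2,Q:3/2):63/8,(V:9/2,W:9/2):39/8):41/16)
total length: 213/4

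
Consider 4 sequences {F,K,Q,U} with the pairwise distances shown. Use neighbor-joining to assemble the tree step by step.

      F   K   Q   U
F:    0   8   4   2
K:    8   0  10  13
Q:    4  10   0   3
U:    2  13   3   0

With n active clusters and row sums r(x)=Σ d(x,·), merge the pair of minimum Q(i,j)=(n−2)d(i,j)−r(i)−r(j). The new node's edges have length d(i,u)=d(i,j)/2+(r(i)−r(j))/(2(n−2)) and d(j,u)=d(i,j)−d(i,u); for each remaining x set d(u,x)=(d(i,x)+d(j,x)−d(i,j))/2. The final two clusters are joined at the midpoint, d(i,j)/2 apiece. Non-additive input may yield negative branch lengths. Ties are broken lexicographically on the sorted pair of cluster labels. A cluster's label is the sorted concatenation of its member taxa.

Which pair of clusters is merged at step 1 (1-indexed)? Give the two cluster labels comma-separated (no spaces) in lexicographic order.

step 1: merge (F,K) at d=8, Q=-29; branch lengths F→-1/4, K→33/4; new cluster FK
  updated: d(FK,Q)=3, d(FK,U)=7/2
step 2: merge (FK,Q) at d=3, Q=-19/2; branch lengths FK→7/4, Q→5/4; new cluster FKQ
  updated: d(FKQ,U)=7/4
step 3: merge (FKQ,U) at d=7/4; branch lengths FKQ→7/8, U→7/8; new cluster FKQU
final tree: (((F:-1/4,K:33/4):7/4,Q:5/4):7/8,U:7/8)
total length: 51/4

F,K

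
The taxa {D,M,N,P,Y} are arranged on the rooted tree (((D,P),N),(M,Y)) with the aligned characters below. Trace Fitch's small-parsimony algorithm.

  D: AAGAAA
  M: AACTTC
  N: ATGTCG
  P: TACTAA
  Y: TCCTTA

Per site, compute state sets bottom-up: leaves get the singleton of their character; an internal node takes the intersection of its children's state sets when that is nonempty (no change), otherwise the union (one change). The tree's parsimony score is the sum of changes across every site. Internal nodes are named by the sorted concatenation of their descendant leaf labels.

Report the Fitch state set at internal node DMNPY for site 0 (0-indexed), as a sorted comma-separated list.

A

DP@0: {A} ∪ {T} = {A,T} (union, +1)
DNP@0: {A,T} ∩ {A} = {A} (intersection, +0)
MY@0: {A} ∪ {T} = {A,T} (union, +1)
DMNPY@0: {A} ∩ {A,T} = {A} (intersection, +0)
DP@1: {A} ∩ {A} = {A} (intersection, +0)
DNP@1: {A} ∪ {T} = {A,T} (union, +1)
MY@1: {A} ∪ {C} = {A,C} (union, +1)
DMNPY@1: {A,T} ∩ {A,C} = {A} (intersection, +0)
DP@2: {G} ∪ {C} = {C,G} (union, +1)
DNP@2: {C,G} ∩ {G} = {G} (intersection, +0)
MY@2: {C} ∩ {C} = {C} (intersection, +0)
DMNPY@2: {G} ∪ {C} = {C,G} (union, +1)
DP@3: {A} ∪ {T} = {A,T} (union, +1)
DNP@3: {A,T} ∩ {T} = {T} (intersection, +0)
MY@3: {T} ∩ {T} = {T} (intersection, +0)
DMNPY@3: {T} ∩ {T} = {T} (intersection, +0)
DP@4: {A} ∩ {A} = {A} (intersection, +0)
DNP@4: {A} ∪ {C} = {A,C} (union, +1)
MY@4: {T} ∩ {T} = {T} (intersection, +0)
DMNPY@4: {A,C} ∪ {T} = {A,C,T} (union, +1)
DP@5: {A} ∩ {A} = {A} (intersection, +0)
DNP@5: {A} ∪ {G} = {A,G} (union, +1)
MY@5: {C} ∪ {A} = {A,C} (union, +1)
DMNPY@5: {A,G} ∩ {A,C} = {A} (intersection, +0)
per-site changes: [2, 2, 2, 1, 2, 2]; total = 11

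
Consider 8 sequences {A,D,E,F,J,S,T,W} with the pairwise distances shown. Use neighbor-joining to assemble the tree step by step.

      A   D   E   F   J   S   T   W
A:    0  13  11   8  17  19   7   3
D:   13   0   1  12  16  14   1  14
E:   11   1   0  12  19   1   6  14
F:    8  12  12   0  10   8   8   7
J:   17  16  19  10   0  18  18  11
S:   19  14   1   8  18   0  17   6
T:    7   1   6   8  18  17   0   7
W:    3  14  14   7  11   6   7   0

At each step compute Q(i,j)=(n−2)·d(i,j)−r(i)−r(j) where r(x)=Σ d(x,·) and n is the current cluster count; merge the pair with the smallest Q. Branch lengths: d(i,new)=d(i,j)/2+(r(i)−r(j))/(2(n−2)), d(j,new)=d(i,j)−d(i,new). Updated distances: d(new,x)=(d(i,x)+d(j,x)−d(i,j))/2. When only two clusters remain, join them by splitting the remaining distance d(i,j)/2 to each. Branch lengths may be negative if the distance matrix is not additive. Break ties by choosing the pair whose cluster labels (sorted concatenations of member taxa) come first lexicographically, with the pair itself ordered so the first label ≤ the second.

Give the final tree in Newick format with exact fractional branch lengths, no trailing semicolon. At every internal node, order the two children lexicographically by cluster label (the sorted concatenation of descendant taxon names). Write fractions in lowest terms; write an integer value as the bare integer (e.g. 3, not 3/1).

1. join E+S (d=1, Q=-141) ⇒ ES; edges |E|=-13/12, |S|=25/12
  updated: d(A,ES)=29/2, d(D,ES)=7, d(ES,F)=19/2, d(ES,J)=18, d(ES,T)=11, d(ES,W)=19/2
2. join D+T (d=1, Q=-110) ⇒ DT; edges |D|=8/5, |T|=-3/5
  updated: d(A,DT)=19/2, d(DT,ES)=17/2, d(DT,F)=19/2, d(DT,J)=33/2, d(DT,W)=10
3. join A+W (d=3, Q=-161/2) ⇒ AW; edges |A|=47/16, |W|=1/16
  updated: d(AW,DT)=33/4, d(AW,ES)=21/2, d(AW,F)=6, d(AW,J)=25/2
4. join DT+ES (d=17/2, Q=-255/4) ⇒ DEST; edges |DT|=29/8, |ES|=39/8
  updated: d(AW,DEST)=41/8, d(DEST,F)=21/4, d(DEST,J)=13
5. join AW+DEST (d=41/8, Q=-147/4) ⇒ ADESTW; edges |AW|=21/8, |DEST|=5/2
  updated: d(ADESTW,F)=49/16, d(ADESTW,J)=163/16
6. join ADESTW+F (d=49/16, Q=-93/4) ⇒ ADEFSTW; edges |ADESTW|=13/8, |F|=23/16
  updated: d(ADEFSTW,J)=137/16
7. join ADEFSTW+J (d=137/16) ⇒ ADEFJSTW; edges |ADEFSTW|=137/32, |J|=137/32
final tree: ((((A:47/16,W:1/16):21/8,((D:8/5,T:-3/5):29/8,(E:-13/12,S:25/12):39/8):5/2):13/8,F:23/16):137/32,J:137/32)
total length: 121/4

((((A:47/16,W:1/16):21/8,((D:8/5,T:-3/5):29/8,(E:-13/12,S:25/12):39/8):5/2):13/8,F:23/16):137/32,J:137/32)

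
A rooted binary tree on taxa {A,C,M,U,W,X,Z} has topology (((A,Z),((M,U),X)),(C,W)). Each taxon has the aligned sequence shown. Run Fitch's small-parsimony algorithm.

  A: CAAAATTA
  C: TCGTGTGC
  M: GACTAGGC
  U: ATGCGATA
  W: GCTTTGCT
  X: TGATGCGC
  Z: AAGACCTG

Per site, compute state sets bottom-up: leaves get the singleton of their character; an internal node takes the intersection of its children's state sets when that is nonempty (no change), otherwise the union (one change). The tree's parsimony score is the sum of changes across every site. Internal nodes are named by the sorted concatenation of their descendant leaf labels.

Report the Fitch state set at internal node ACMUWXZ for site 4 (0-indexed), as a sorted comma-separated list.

site 0, node AZ: A={C} ∪ Z={A} → {A,C} (+1)
site 0, node MU: M={G} ∪ U={A} → {A,G} (+1)
site 0, node MUX: MU={A,G} ∪ X={T} → {A,G,T} (+1)
site 0, node AMUXZ: AZ={A,C} ∩ MUX={A,G,T} → {A} (+0)
site 0, node CW: C={T} ∪ W={G} → {G,T} (+1)
site 0, node ACMUWXZ: AMUXZ={A} ∪ CW={G,T} → {A,G,T} (+1)
site 1, node AZ: A={A} ∩ Z={A} → {A} (+0)
site 1, node MU: M={A} ∪ U={T} → {A,T} (+1)
site 1, node MUX: MU={A,T} ∪ X={G} → {A,G,T} (+1)
site 1, node AMUXZ: AZ={A} ∩ MUX={A,G,T} → {A} (+0)
site 1, node CW: C={C} ∩ W={C} → {C} (+0)
site 1, node ACMUWXZ: AMUXZ={A} ∪ CW={C} → {A,C} (+1)
site 2, node AZ: A={A} ∪ Z={G} → {A,G} (+1)
site 2, node MU: M={C} ∪ U={G} → {C,G} (+1)
site 2, node MUX: MU={C,G} ∪ X={A} → {A,C,G} (+1)
site 2, node AMUXZ: AZ={A,G} ∩ MUX={A,C,G} → {A,G} (+0)
site 2, node CW: C={G} ∪ W={T} → {G,T} (+1)
site 2, node ACMUWXZ: AMUXZ={A,G} ∩ CW={G,T} → {G} (+0)
site 3, node AZ: A={A} ∩ Z={A} → {A} (+0)
site 3, node MU: M={T} ∪ U={C} → {C,T} (+1)
site 3, node MUX: MU={C,T} ∩ X={T} → {T} (+0)
site 3, node AMUXZ: AZ={A} ∪ MUX={T} → {A,T} (+1)
site 3, node CW: C={T} ∩ W={T} → {T} (+0)
site 3, node ACMUWXZ: AMUXZ={A,T} ∩ CW={T} → {T} (+0)
site 4, node AZ: A={A} ∪ Z={C} → {A,C} (+1)
site 4, node MU: M={A} ∪ U={G} → {A,G} (+1)
site 4, node MUX: MU={A,G} ∩ X={G} → {G} (+0)
site 4, node AMUXZ: AZ={A,C} ∪ MUX={G} → {A,C,G} (+1)
site 4, node CW: C={G} ∪ W={T} → {G,T} (+1)
site 4, node ACMUWXZ: AMUXZ={A,C,G} ∩ CW={G,T} → {G} (+0)
site 5, node AZ: A={T} ∪ Z={C} → {C,T} (+1)
site 5, node MU: M={G} ∪ U={A} → {A,G} (+1)
site 5, node MUX: MU={A,G} ∪ X={C} → {A,C,G} (+1)
site 5, node AMUXZ: AZ={C,T} ∩ MUX={A,C,G} → {C} (+0)
site 5, node CW: C={T} ∪ W={G} → {G,T} (+1)
site 5, node ACMUWXZ: AMUXZ={C} ∪ CW={G,T} → {C,G,T} (+1)
site 6, node AZ: A={T} ∩ Z={T} → {T} (+0)
site 6, node MU: M={G} ∪ U={T} → {G,T} (+1)
site 6, node MUX: MU={G,T} ∩ X={G} → {G} (+0)
site 6, node AMUXZ: AZ={T} ∪ MUX={G} → {G,T} (+1)
site 6, node CW: C={G} ∪ W={C} → {C,G} (+1)
site 6, node ACMUWXZ: AMUXZ={G,T} ∩ CW={C,G} → {G} (+0)
site 7, node AZ: A={A} ∪ Z={G} → {A,G} (+1)
site 7, node MU: M={C} ∪ U={A} → {A,C} (+1)
site 7, node MUX: MU={A,C} ∩ X={C} → {C} (+0)
site 7, node AMUXZ: AZ={A,G} ∪ MUX={C} → {A,C,G} (+1)
site 7, node CW: C={C} ∪ W={T} → {C,T} (+1)
site 7, node ACMUWXZ: AMUXZ={A,C,G} ∩ CW={C,T} → {C} (+0)
per-site changes: [5, 3, 4, 2, 4, 5, 3, 4]; total = 30

G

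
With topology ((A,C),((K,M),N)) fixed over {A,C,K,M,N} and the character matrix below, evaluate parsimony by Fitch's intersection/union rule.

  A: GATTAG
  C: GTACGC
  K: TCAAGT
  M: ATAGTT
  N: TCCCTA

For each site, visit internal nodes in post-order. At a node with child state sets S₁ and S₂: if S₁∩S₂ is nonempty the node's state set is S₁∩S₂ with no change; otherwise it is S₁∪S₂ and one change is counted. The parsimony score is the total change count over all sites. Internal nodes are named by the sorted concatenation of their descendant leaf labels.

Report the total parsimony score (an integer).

site 0, node AC: A={G} ∩ C={G} → {G} (+0)
site 0, node KM: K={T} ∪ M={A} → {A,T} (+1)
site 0, node KMN: KM={A,T} ∩ N={T} → {T} (+0)
site 0, node ACKMN: AC={G} ∪ KMN={T} → {G,T} (+1)
site 1, node AC: A={A} ∪ C={T} → {A,T} (+1)
site 1, node KM: K={C} ∪ M={T} → {C,T} (+1)
site 1, node KMN: KM={C,T} ∩ N={C} → {C} (+0)
site 1, node ACKMN: AC={A,T} ∪ KMN={C} → {A,C,T} (+1)
site 2, node AC: A={T} ∪ C={A} → {A,T} (+1)
site 2, node KM: K={A} ∩ M={A} → {A} (+0)
site 2, node KMN: KM={A} ∪ N={C} → {A,C} (+1)
site 2, node ACKMN: AC={A,T} ∩ KMN={A,C} → {A} (+0)
site 3, node AC: A={T} ∪ C={C} → {C,T} (+1)
site 3, node KM: K={A} ∪ M={G} → {A,G} (+1)
site 3, node KMN: KM={A,G} ∪ N={C} → {A,C,G} (+1)
site 3, node ACKMN: AC={C,T} ∩ KMN={A,C,G} → {C} (+0)
site 4, node AC: A={A} ∪ C={G} → {A,G} (+1)
site 4, node KM: K={G} ∪ M={T} → {G,T} (+1)
site 4, node KMN: KM={G,T} ∩ N={T} → {T} (+0)
site 4, node ACKMN: AC={A,G} ∪ KMN={T} → {A,G,T} (+1)
site 5, node AC: A={G} ∪ C={C} → {C,G} (+1)
site 5, node KM: K={T} ∩ M={T} → {T} (+0)
site 5, node KMN: KM={T} ∪ N={A} → {A,T} (+1)
site 5, node ACKMN: AC={C,G} ∪ KMN={A,T} → {A,C,G,T} (+1)
per-site changes: [2, 3, 2, 3, 3, 3]; total = 16

16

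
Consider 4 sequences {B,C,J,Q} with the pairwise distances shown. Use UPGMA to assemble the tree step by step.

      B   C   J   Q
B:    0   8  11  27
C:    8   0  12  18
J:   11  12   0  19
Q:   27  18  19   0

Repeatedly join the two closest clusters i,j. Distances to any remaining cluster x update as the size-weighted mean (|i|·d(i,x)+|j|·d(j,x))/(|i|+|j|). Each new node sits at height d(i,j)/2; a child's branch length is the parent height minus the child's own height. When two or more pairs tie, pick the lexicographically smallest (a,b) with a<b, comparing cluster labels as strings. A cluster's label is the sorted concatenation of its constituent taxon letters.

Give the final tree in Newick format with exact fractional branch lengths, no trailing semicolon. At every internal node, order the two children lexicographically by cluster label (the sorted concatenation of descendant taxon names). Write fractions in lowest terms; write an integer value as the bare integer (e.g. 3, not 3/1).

(((B:4,C:4):7/4,J:23/4):59/12,Q:32/3)

iteration 1: select B,C (d=8); attach at lengths (4, 4); label the merged cluster BC
  updated: d(BC,J)=23/2, d(BC,Q)=45/2
iteration 2: select BC,J (d=23/2); attach at lengths (7/4, 23/4); label the merged cluster BCJ
  updated: d(BCJ,Q)=64/3
iteration 3: select BCJ,Q (d=64/3); attach at lengths (59/12, 32/3); label the merged cluster BCJQ
final tree: (((B:4,C:4):7/4,J:23/4):59/12,Q:32/3)
total length: 373/12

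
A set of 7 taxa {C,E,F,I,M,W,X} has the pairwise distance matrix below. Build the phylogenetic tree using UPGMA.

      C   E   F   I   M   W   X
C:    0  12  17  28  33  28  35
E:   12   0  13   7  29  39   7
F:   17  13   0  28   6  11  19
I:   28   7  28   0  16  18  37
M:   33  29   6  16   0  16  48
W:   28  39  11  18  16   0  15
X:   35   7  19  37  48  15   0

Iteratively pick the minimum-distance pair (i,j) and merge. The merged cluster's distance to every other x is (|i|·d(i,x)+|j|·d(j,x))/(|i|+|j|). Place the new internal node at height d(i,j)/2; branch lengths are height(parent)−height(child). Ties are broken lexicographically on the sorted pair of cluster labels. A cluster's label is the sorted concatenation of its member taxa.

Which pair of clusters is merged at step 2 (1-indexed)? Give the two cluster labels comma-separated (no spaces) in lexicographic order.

E,I

iteration 1: select F,M (d=6); attach at lengths (3, 3); label the merged cluster FM
  updated: d(C,FM)=25, d(E,FM)=21, d(FM,I)=22, d(FM,W)=27/2, d(FM,X)=67/2
iteration 2: select E,I (d=7); attach at lengths (7/2, 7/2); label the merged cluster EI
  updated: d(C,EI)=20, d(EI,FM)=43/2, d(EI,W)=57/2, d(EI,X)=22
iteration 3: select FM,W (d=27/2); attach at lengths (15/4, 27/4); label the merged cluster FMW
  updated: d(C,FMW)=26, d(EI,FMW)=143/6, d(FMW,X)=82/3
iteration 4: select C,EI (d=20); attach at lengths (10, 13/2); label the merged cluster CEI
  updated: d(CEI,FMW)=221/9, d(CEI,X)=79/3
iteration 5: select CEI,FMW (d=221/9); attach at lengths (41/18, 199/36); label the merged cluster CEFIMW
  updated: d(CEFIMW,X)=161/6
iteration 6: select CEFIMW,X (d=161/6); attach at lengths (41/36, 161/12); label the merged cluster CEFIMWX
final tree: (((C:10,(E:7/2,I:7/2):13/2):41/18,((F:3,M:3):15/4,W:27/4):199/36):41/36,X:161/12)
total length: 2245/36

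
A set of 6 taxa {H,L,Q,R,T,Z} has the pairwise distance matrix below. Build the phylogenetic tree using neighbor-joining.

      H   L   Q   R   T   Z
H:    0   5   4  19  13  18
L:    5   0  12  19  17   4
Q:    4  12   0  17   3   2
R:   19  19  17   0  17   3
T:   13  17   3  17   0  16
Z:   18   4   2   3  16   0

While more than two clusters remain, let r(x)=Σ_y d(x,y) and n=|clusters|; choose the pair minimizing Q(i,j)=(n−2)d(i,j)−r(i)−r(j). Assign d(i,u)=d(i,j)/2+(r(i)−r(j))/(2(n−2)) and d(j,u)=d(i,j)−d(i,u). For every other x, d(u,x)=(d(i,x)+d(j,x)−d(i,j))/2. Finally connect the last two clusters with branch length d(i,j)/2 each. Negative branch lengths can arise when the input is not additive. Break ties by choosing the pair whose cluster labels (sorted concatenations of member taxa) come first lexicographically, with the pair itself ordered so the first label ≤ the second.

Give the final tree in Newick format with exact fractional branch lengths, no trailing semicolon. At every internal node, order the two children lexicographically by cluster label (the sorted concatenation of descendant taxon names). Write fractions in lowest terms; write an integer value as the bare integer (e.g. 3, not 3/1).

step 1: merge (R,Z) at d=3, Q=-106; branch lengths R→11/2, Z→-5/2; new cluster RZ
  updated: d(H,RZ)=17, d(L,RZ)=10, d(Q,RZ)=8, d(RZ,T)=15
step 2: merge (H,L) at d=5, Q=-68; branch lengths H→5/3, L→10/3; new cluster HL
  updated: d(HL,Q)=11/2, d(HL,RZ)=11, d(HL,T)=25/2
step 3: merge (HL,RZ) at d=11, Q=-41; branch lengths HL→17/4, RZ→27/4; new cluster HLRZ
  updated: d(HLRZ,Q)=5/4, d(HLRZ,T)=33/4
step 4: merge (HLRZ,Q) at d=5/4, Q=-25/2; branch lengths HLRZ→13/4, Q→-2; new cluster HLQRZ
  updated: d(HLQRZ,T)=5
step 5: merge (HLQRZ,T) at d=5; branch lengths HLQRZ→5/2, T→5/2; new cluster HLQRTZ
final tree: ((((H:5/3,L:10/3):17/4,(R:11/2,Z:-5/2):27/4):13/4,Q:-2):5/2,T:5/2)
total length: 101/4

((((H:5/3,L:10/3):17/4,(R:11/2,Z:-5/2):27/4):13/4,Q:-2):5/2,T:5/2)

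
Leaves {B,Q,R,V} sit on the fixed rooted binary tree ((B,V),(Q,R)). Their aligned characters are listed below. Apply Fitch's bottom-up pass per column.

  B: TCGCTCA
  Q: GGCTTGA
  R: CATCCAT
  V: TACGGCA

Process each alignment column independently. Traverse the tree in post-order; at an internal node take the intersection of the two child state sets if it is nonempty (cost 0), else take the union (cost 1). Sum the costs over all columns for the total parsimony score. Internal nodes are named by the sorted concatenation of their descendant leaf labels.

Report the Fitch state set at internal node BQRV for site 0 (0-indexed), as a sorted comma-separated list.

site 0, node BV: B={T} ∩ V={T} → {T} (+0)
site 0, node QR: Q={G} ∪ R={C} → {C,G} (+1)
site 0, node BQRV: BV={T} ∪ QR={C,G} → {C,G,T} (+1)
site 1, node BV: B={C} ∪ V={A} → {A,C} (+1)
site 1, node QR: Q={G} ∪ R={A} → {A,G} (+1)
site 1, node BQRV: BV={A,C} ∩ QR={A,G} → {A} (+0)
site 2, node BV: B={G} ∪ V={C} → {C,G} (+1)
site 2, node QR: Q={C} ∪ R={T} → {C,T} (+1)
site 2, node BQRV: BV={C,G} ∩ QR={C,T} → {C} (+0)
site 3, node BV: B={C} ∪ V={G} → {C,G} (+1)
site 3, node QR: Q={T} ∪ R={C} → {C,T} (+1)
site 3, node BQRV: BV={C,G} ∩ QR={C,T} → {C} (+0)
site 4, node BV: B={T} ∪ V={G} → {G,T} (+1)
site 4, node QR: Q={T} ∪ R={C} → {C,T} (+1)
site 4, node BQRV: BV={G,T} ∩ QR={C,T} → {T} (+0)
site 5, node BV: B={C} ∩ V={C} → {C} (+0)
site 5, node QR: Q={G} ∪ R={A} → {A,G} (+1)
site 5, node BQRV: BV={C} ∪ QR={A,G} → {A,C,G} (+1)
site 6, node BV: B={A} ∩ V={A} → {A} (+0)
site 6, node QR: Q={A} ∪ R={T} → {A,T} (+1)
site 6, node BQRV: BV={A} ∩ QR={A,T} → {A} (+0)
per-site changes: [2, 2, 2, 2, 2, 2, 1]; total = 13

C,G,T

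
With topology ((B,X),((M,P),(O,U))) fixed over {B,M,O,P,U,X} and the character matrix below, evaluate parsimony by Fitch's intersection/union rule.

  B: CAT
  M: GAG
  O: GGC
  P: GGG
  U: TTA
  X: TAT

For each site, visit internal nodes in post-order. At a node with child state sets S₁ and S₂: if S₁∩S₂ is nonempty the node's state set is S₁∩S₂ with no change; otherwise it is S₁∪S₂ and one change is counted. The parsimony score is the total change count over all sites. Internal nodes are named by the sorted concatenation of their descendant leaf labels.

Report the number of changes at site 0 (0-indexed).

3

[col 0] BX: children B:{C}, X:{T} ∪→ {C,T}; cost 1
[col 0] MP: children M:{G}, P:{G} ∩→ {G}; cost 0
[col 0] OU: children O:{G}, U:{T} ∪→ {G,T}; cost 1
[col 0] MOPU: children MP:{G}, OU:{G,T} ∩→ {G}; cost 0
[col 0] BMOPUX: children BX:{C,T}, MOPU:{G} ∪→ {C,G,T}; cost 1
[col 1] BX: children B:{A}, X:{A} ∩→ {A}; cost 0
[col 1] MP: children M:{A}, P:{G} ∪→ {A,G}; cost 1
[col 1] OU: children O:{G}, U:{T} ∪→ {G,T}; cost 1
[col 1] MOPU: children MP:{A,G}, OU:{G,T} ∩→ {G}; cost 0
[col 1] BMOPUX: children BX:{A}, MOPU:{G} ∪→ {A,G}; cost 1
[col 2] BX: children B:{T}, X:{T} ∩→ {T}; cost 0
[col 2] MP: children M:{G}, P:{G} ∩→ {G}; cost 0
[col 2] OU: children O:{C}, U:{A} ∪→ {A,C}; cost 1
[col 2] MOPU: children MP:{G}, OU:{A,C} ∪→ {A,C,G}; cost 1
[col 2] BMOPUX: children BX:{T}, MOPU:{A,C,G} ∪→ {A,C,G,T}; cost 1
per-site changes: [3, 3, 3]; total = 9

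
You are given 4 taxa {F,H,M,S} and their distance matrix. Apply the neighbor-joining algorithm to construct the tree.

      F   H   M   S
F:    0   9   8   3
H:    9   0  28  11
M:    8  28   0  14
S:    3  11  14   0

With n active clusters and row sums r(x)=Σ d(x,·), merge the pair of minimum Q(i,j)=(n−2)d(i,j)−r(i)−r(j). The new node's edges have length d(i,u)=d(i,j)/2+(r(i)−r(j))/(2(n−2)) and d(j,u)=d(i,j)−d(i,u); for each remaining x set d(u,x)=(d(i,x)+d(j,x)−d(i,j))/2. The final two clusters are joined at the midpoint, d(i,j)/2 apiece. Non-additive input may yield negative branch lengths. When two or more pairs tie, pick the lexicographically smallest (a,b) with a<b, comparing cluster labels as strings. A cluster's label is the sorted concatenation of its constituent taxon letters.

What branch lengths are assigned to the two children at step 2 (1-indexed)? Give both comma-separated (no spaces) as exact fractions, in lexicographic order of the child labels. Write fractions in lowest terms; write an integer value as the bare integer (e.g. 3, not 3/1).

iteration 1: select F,M (d=8, Q=-54); attach at lengths (-7/2, 23/2); label the merged cluster FM
  updated: d(FM,H)=29/2, d(FM,S)=9/2
iteration 2: select FM,H (d=29/2, Q=-30); attach at lengths (4, 21/2); label the merged cluster FHM
  updated: d(FHM,S)=1/2
iteration 3: select FHM,S (d=1/2); attach at lengths (1/4, 1/4); label the merged cluster FHMS
final tree: (((F:-7/2,M:23/2):4,H:21/2):1/4,S:1/4)
total length: 23

4,21/2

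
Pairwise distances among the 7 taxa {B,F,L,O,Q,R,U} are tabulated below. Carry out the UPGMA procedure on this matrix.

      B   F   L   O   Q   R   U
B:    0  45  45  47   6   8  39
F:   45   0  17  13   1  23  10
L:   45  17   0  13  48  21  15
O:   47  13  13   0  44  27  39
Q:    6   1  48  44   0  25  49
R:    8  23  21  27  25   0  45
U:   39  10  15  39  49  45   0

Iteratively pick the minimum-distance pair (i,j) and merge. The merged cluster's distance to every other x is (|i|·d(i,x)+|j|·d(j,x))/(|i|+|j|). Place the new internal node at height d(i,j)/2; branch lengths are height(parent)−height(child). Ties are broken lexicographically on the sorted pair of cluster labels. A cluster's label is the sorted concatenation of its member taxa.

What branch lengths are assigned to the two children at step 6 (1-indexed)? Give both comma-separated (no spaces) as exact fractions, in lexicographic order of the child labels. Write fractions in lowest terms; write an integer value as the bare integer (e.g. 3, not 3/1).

iteration 1: select F,Q (d=1); attach at lengths (1/2, 1/2); label the merged cluster FQ
  updated: d(B,FQ)=51/2, d(FQ,L)=65/2, d(FQ,O)=57/2, d(FQ,R)=24, d(FQ,U)=59/2
iteration 2: select B,R (d=8); attach at lengths (4, 4); label the merged cluster BR
  updated: d(BR,FQ)=99/4, d(BR,L)=33, d(BR,O)=37, d(BR,U)=42
iteration 3: select L,O (d=13); attach at lengths (13/2, 13/2); label the merged cluster LO
  updated: d(BR,LO)=35, d(FQ,LO)=61/2, d(LO,U)=27
iteration 4: select BR,FQ (d=99/4); attach at lengths (67/8, 95/8); label the merged cluster BFQR
  updated: d(BFQR,LO)=131/4, d(BFQR,U)=143/4
iteration 5: select LO,U (d=27); attach at lengths (7, 27/2); label the merged cluster LOU
  updated: d(BFQR,LOU)=135/4
iteration 6: select BFQR,LOU (d=135/4); attach at lengths (9/2, 27/8); label the merged cluster BFLOQRU
final tree: (((B:4,R:4):67/8,(F:1/2,Q:1/2):95/8):9/2,((L:13/2,O:13/2):7,U:27/2):27/8)
total length: 565/8

9/2,27/8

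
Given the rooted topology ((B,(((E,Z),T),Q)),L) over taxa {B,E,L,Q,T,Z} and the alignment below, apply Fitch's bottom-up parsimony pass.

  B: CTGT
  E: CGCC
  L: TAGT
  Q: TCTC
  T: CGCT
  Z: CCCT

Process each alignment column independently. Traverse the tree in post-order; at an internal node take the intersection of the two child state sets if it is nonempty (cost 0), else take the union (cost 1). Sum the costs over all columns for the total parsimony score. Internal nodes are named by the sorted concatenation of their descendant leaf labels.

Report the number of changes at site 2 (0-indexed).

EZ@0: {C} ∩ {C} = {C} (intersection, +0)
ETZ@0: {C} ∩ {C} = {C} (intersection, +0)
EQTZ@0: {C} ∪ {T} = {C,T} (union, +1)
BEQTZ@0: {C} ∩ {C,T} = {C} (intersection, +0)
BELQTZ@0: {C} ∪ {T} = {C,T} (union, +1)
EZ@1: {G} ∪ {C} = {C,G} (union, +1)
ETZ@1: {C,G} ∩ {G} = {G} (intersection, +0)
EQTZ@1: {G} ∪ {C} = {C,G} (union, +1)
BEQTZ@1: {T} ∪ {C,G} = {C,G,T} (union, +1)
BELQTZ@1: {C,G,T} ∪ {A} = {A,C,G,T} (union, +1)
EZ@2: {C} ∩ {C} = {C} (intersection, +0)
ETZ@2: {C} ∩ {C} = {C} (intersection, +0)
EQTZ@2: {C} ∪ {T} = {C,T} (union, +1)
BEQTZ@2: {G} ∪ {C,T} = {C,G,T} (union, +1)
BELQTZ@2: {C,G,T} ∩ {G} = {G} (intersection, +0)
EZ@3: {C} ∪ {T} = {C,T} (union, +1)
ETZ@3: {C,T} ∩ {T} = {T} (intersection, +0)
EQTZ@3: {T} ∪ {C} = {C,T} (union, +1)
BEQTZ@3: {T} ∩ {C,T} = {T} (intersection, +0)
BELQTZ@3: {T} ∩ {T} = {T} (intersection, +0)
per-site changes: [2, 4, 2, 2]; total = 10

2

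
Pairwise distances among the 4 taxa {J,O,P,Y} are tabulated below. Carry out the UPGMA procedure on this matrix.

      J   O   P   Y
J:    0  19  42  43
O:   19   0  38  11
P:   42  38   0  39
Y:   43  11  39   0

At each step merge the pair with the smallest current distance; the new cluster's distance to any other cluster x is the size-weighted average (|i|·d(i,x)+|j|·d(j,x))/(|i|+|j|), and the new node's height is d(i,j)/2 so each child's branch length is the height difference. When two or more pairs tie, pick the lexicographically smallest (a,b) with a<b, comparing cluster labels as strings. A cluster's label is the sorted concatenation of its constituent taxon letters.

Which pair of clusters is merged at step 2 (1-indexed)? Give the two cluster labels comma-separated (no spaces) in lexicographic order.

iteration 1: select O,Y (d=11); attach at lengths (11/2, 11/2); label the merged cluster OY
  updated: d(J,OY)=31, d(OY,P)=77/2
iteration 2: select J,OY (d=31); attach at lengths (31/2, 10); label the merged cluster JOY
  updated: d(JOY,P)=119/3
iteration 3: select JOY,P (d=119/3); attach at lengths (13/3, 119/6); label the merged cluster JOPY
final tree: ((J:31/2,(O:11/2,Y:11/2):10):13/3,P:119/6)
total length: 182/3

J,OY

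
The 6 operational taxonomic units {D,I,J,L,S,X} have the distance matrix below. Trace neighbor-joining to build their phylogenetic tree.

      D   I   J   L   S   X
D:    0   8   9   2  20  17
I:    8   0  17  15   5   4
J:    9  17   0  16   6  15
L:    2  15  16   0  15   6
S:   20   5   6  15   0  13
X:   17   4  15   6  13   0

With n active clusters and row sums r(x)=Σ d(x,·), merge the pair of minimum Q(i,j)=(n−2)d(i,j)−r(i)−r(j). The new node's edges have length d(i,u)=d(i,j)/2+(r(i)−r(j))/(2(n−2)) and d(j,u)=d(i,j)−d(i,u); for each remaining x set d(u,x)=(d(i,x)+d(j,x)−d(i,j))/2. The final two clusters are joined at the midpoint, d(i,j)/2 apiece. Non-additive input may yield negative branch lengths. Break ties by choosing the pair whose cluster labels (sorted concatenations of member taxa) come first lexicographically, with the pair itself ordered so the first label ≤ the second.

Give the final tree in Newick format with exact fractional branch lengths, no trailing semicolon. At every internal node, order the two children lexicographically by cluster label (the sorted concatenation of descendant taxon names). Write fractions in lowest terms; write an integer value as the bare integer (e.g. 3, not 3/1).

step 1: merge (D,L) at d=2, Q=-102; branch lengths D→5/4, L→3/4; new cluster DL
  updated: d(DL,I)=21/2, d(DL,J)=23/2, d(DL,S)=33/2, d(DL,X)=21/2
step 2: merge (J,S) at d=6, Q=-72; branch lengths J→9/2, S→3/2; new cluster JS
  updated: d(DL,JS)=11, d(I,JS)=8, d(JS,X)=11
step 3: merge (DL,JS) at d=11, Q=-40; branch lengths DL→6, JS→5; new cluster DJLS
  updated: d(DJLS,I)=15/4, d(DJLS,X)=21/4
step 4: merge (DJLS,I) at d=15/4, Q=-13; branch lengths DJLS→5/2, I→5/4; new cluster DIJLS
  updated: d(DIJLS,X)=11/4
step 5: merge (DIJLS,X) at d=11/4; branch lengths DIJLS→11/8, X→11/8; new cluster DIJLSX
final tree: ((((D:5/4,L:3/4):6,(J:9/2,S:3/2):5):5/2,I:5/4):11/8,X:11/8)
total length: 51/2

((((D:5/4,L:3/4):6,(J:9/2,S:3/2):5):5/2,I:5/4):11/8,X:11/8)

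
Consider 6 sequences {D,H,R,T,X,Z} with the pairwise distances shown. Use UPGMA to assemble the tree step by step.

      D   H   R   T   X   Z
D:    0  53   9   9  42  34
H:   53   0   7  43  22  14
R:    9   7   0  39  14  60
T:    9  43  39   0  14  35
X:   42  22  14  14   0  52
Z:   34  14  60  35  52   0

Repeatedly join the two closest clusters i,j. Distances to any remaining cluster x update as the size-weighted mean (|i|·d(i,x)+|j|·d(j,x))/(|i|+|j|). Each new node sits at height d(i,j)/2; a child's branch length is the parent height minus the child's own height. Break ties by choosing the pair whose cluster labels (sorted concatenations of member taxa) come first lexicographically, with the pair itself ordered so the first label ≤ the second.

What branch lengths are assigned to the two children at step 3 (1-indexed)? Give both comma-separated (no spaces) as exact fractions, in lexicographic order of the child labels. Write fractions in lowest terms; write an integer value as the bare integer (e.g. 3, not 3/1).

11/2,9

step 1: merge (H,R) at d=7; branch lengths H→7/2, R→7/2; new cluster HR
  updated: d(D,HR)=31, d(HR,T)=41, d(HR,X)=18, d(HR,Z)=37
step 2: merge (D,T) at d=9; branch lengths D→9/2, T→9/2; new cluster DT
  updated: d(DT,HR)=36, d(DT,X)=28, d(DT,Z)=69/2
step 3: merge (HR,X) at d=18; branch lengths HR→11/2, X→9; new cluster HRX
  updated: d(DT,HRX)=100/3, d(HRX,Z)=42
step 4: merge (DT,HRX) at d=100/3; branch lengths DT→73/6, HRX→23/3; new cluster DHRTX
  updated: d(DHRTX,Z)=39
step 5: merge (DHRTX,Z) at d=39; branch lengths DHRTX→17/6, Z→39/2; new cluster DHRTXZ
final tree: (((D:9/2,T:9/2):73/6,((H:7/2,R:7/2):11/2,X:9):23/3):17/6,Z:39/2)
total length: 218/3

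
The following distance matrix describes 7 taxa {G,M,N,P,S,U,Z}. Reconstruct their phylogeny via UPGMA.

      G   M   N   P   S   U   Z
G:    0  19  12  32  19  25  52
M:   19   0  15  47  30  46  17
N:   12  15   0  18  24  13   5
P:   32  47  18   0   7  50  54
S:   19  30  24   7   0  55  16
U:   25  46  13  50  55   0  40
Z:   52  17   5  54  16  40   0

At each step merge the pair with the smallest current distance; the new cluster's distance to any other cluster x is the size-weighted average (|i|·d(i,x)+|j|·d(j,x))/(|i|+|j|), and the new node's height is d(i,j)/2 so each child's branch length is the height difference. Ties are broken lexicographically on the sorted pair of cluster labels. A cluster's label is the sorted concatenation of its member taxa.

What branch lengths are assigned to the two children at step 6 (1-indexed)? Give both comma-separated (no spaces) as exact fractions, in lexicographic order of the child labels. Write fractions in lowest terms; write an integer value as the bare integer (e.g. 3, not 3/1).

step 1: merge (N,Z) at d=5; branch lengths N→5/2, Z→5/2; new cluster NZ
  updated: d(G,NZ)=32, d(M,NZ)=16, d(NZ,P)=36, d(NZ,S)=20, d(NZ,U)=53/2
step 2: merge (P,S) at d=7; branch lengths P→7/2, S→7/2; new cluster PS
  updated: d(G,PS)=51/2, d(M,PS)=77/2, d(NZ,PS)=28, d(PS,U)=105/2
step 3: merge (M,NZ) at d=16; branch lengths M→8, NZ→11/2; new cluster MNZ
  updated: d(G,MNZ)=83/3, d(MNZ,PS)=63/2, d(MNZ,U)=33
step 4: merge (G,U) at d=25; branch lengths G→25/2, U→25/2; new cluster GU
  updated: d(GU,MNZ)=91/3, d(GU,PS)=39
step 5: merge (GU,MNZ) at d=91/3; branch lengths GU→8/3, MNZ→43/6; new cluster GMNUZ
  updated: d(GMNUZ,PS)=69/2
step 6: merge (GMNUZ,PS) at d=69/2; branch lengths GMNUZ→25/12, PS→55/4; new cluster GMNPSUZ
final tree: (((G:25/2,U:25/2):8/3,(M:8,(N:5/2,Z:5/2):11/2):43/6):25/12,(P:7/2,S:7/2):55/4)
total length: 457/6

25/12,55/4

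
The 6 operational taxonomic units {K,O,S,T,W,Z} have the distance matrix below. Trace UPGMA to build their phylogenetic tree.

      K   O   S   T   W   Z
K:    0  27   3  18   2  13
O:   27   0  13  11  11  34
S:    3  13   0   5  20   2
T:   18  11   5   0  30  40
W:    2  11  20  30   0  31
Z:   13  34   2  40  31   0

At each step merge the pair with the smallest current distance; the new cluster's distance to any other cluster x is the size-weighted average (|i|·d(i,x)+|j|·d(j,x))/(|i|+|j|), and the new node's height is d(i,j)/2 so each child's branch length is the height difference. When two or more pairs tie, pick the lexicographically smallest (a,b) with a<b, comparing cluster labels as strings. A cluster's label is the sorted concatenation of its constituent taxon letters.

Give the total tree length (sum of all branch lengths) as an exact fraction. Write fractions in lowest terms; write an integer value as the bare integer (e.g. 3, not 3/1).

iteration 1: select K,W (d=2); attach at lengths (1, 1); label the merged cluster KW
  updated: d(KW,O)=19, d(KW,S)=23/2, d(KW,T)=24, d(KW,Z)=22
iteration 2: select S,Z (d=2); attach at lengths (1, 1); label the merged cluster SZ
  updated: d(KW,SZ)=67/4, d(O,SZ)=47/2, d(SZ,T)=45/2
iteration 3: select O,T (d=11); attach at lengths (11/2, 11/2); label the merged cluster OT
  updated: d(KW,OT)=43/2, d(OT,SZ)=23
iteration 4: select KW,SZ (d=67/4); attach at lengths (59/8, 59/8); label the merged cluster KSWZ
  updated: d(KSWZ,OT)=89/4
iteration 5: select KSWZ,OT (d=89/4); attach at lengths (11/4, 45/8); label the merged cluster KOSTWZ
final tree: (((K:1,W:1):59/8,(S:1,Z:1):59/8):11/4,(O:11/2,T:11/2):45/8)
total length: 305/8

305/8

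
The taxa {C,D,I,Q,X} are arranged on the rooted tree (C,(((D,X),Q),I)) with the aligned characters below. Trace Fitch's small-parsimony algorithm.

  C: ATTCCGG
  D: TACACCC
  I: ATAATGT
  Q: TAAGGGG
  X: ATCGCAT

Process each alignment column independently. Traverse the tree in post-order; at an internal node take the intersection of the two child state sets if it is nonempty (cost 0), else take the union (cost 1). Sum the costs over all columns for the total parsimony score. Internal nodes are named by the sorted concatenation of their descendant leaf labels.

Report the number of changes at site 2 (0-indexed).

2

[col 0] DX: children D:{T}, X:{A} ∪→ {A,T}; cost 1
[col 0] DQX: children DX:{A,T}, Q:{T} ∩→ {T}; cost 0
[col 0] DIQX: children DQX:{T}, I:{A} ∪→ {A,T}; cost 1
[col 0] CDIQX: children C:{A}, DIQX:{A,T} ∩→ {A}; cost 0
[col 1] DX: children D:{A}, X:{T} ∪→ {A,T}; cost 1
[col 1] DQX: children DX:{A,T}, Q:{A} ∩→ {A}; cost 0
[col 1] DIQX: children DQX:{A}, I:{T} ∪→ {A,T}; cost 1
[col 1] CDIQX: children C:{T}, DIQX:{A,T} ∩→ {T}; cost 0
[col 2] DX: children D:{C}, X:{C} ∩→ {C}; cost 0
[col 2] DQX: children DX:{C}, Q:{A} ∪→ {A,C}; cost 1
[col 2] DIQX: children DQX:{A,C}, I:{A} ∩→ {A}; cost 0
[col 2] CDIQX: children C:{T}, DIQX:{A} ∪→ {A,T}; cost 1
[col 3] DX: children D:{A}, X:{G} ∪→ {A,G}; cost 1
[col 3] DQX: children DX:{A,G}, Q:{G} ∩→ {G}; cost 0
[col 3] DIQX: children DQX:{G}, I:{A} ∪→ {A,G}; cost 1
[col 3] CDIQX: children C:{C}, DIQX:{A,G} ∪→ {A,C,G}; cost 1
[col 4] DX: children D:{C}, X:{C} ∩→ {C}; cost 0
[col 4] DQX: children DX:{C}, Q:{G} ∪→ {C,G}; cost 1
[col 4] DIQX: children DQX:{C,G}, I:{T} ∪→ {C,G,T}; cost 1
[col 4] CDIQX: children C:{C}, DIQX:{C,G,T} ∩→ {C}; cost 0
[col 5] DX: children D:{C}, X:{A} ∪→ {A,C}; cost 1
[col 5] DQX: children DX:{A,C}, Q:{G} ∪→ {A,C,G}; cost 1
[col 5] DIQX: children DQX:{A,C,G}, I:{G} ∩→ {G}; cost 0
[col 5] CDIQX: children C:{G}, DIQX:{G} ∩→ {G}; cost 0
[col 6] DX: children D:{C}, X:{T} ∪→ {C,T}; cost 1
[col 6] DQX: children DX:{C,T}, Q:{G} ∪→ {C,G,T}; cost 1
[col 6] DIQX: children DQX:{C,G,T}, I:{T} ∩→ {T}; cost 0
[col 6] CDIQX: children C:{G}, DIQX:{T} ∪→ {G,T}; cost 1
per-site changes: [2, 2, 2, 3, 2, 2, 3]; total = 16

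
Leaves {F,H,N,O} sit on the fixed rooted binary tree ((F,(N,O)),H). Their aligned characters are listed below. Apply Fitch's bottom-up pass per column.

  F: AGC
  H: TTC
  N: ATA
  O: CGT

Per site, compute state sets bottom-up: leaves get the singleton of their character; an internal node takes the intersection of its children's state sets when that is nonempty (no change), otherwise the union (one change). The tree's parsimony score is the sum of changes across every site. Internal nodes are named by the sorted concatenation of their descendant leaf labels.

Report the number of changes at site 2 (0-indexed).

NO@0: {A} ∪ {C} = {A,C} (union, +1)
FNO@0: {A} ∩ {A,C} = {A} (intersection, +0)
FHNO@0: {A} ∪ {T} = {A,T} (union, +1)
NO@1: {T} ∪ {G} = {G,T} (union, +1)
FNO@1: {G} ∩ {G,T} = {G} (intersection, +0)
FHNO@1: {G} ∪ {T} = {G,T} (union, +1)
NO@2: {A} ∪ {T} = {A,T} (union, +1)
FNO@2: {C} ∪ {A,T} = {A,C,T} (union, +1)
FHNO@2: {A,C,T} ∩ {C} = {C} (intersection, +0)
per-site changes: [2, 2, 2]; total = 6

2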